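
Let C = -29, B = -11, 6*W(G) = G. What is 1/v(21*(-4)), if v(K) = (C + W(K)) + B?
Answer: -1/54 ≈ -0.018519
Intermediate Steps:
W(G) = G/6
v(K) = -40 + K/6 (v(K) = (-29 + K/6) - 11 = -40 + K/6)
1/v(21*(-4)) = 1/(-40 + (21*(-4))/6) = 1/(-40 + (1/6)*(-84)) = 1/(-40 - 14) = 1/(-54) = -1/54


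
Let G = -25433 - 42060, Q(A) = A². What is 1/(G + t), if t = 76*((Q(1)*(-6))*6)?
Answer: -1/70229 ≈ -1.4239e-5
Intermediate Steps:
G = -67493
t = -2736 (t = 76*((1²*(-6))*6) = 76*((1*(-6))*6) = 76*(-6*6) = 76*(-36) = -2736)
1/(G + t) = 1/(-67493 - 2736) = 1/(-70229) = -1/70229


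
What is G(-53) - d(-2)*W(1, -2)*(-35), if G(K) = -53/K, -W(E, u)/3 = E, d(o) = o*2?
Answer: 421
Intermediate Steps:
d(o) = 2*o
W(E, u) = -3*E
G(-53) - d(-2)*W(1, -2)*(-35) = -53/(-53) - (2*(-2))*(-3*1)*(-35) = -53*(-1/53) - (-4*(-3))*(-35) = 1 - 12*(-35) = 1 - 1*(-420) = 1 + 420 = 421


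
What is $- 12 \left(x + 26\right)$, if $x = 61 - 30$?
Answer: $-684$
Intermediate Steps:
$x = 31$ ($x = 61 - 30 = 31$)
$- 12 \left(x + 26\right) = - 12 \left(31 + 26\right) = \left(-12\right) 57 = -684$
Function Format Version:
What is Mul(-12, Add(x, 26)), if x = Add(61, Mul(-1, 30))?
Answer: -684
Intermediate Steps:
x = 31 (x = Add(61, -30) = 31)
Mul(-12, Add(x, 26)) = Mul(-12, Add(31, 26)) = Mul(-12, 57) = -684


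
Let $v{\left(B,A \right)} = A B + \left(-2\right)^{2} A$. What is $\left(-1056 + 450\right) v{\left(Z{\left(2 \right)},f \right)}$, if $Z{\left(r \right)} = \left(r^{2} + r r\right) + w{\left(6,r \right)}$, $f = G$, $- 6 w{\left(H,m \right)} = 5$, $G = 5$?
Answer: $-33835$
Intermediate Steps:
$w{\left(H,m \right)} = - \frac{5}{6}$ ($w{\left(H,m \right)} = \left(- \frac{1}{6}\right) 5 = - \frac{5}{6}$)
$f = 5$
$Z{\left(r \right)} = - \frac{5}{6} + 2 r^{2}$ ($Z{\left(r \right)} = \left(r^{2} + r r\right) - \frac{5}{6} = \left(r^{2} + r^{2}\right) - \frac{5}{6} = 2 r^{2} - \frac{5}{6} = - \frac{5}{6} + 2 r^{2}$)
$v{\left(B,A \right)} = 4 A + A B$ ($v{\left(B,A \right)} = A B + 4 A = 4 A + A B$)
$\left(-1056 + 450\right) v{\left(Z{\left(2 \right)},f \right)} = \left(-1056 + 450\right) 5 \left(4 - \left(\frac{5}{6} - 2 \cdot 2^{2}\right)\right) = - 606 \cdot 5 \left(4 + \left(- \frac{5}{6} + 2 \cdot 4\right)\right) = - 606 \cdot 5 \left(4 + \left(- \frac{5}{6} + 8\right)\right) = - 606 \cdot 5 \left(4 + \frac{43}{6}\right) = - 606 \cdot 5 \cdot \frac{67}{6} = \left(-606\right) \frac{335}{6} = -33835$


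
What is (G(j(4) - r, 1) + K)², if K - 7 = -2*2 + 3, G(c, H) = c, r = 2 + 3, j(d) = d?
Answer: 25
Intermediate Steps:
r = 5
K = 6 (K = 7 + (-2*2 + 3) = 7 + (-4 + 3) = 7 - 1 = 6)
(G(j(4) - r, 1) + K)² = ((4 - 1*5) + 6)² = ((4 - 5) + 6)² = (-1 + 6)² = 5² = 25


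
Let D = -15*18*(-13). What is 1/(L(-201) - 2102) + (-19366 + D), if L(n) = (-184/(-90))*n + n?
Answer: -645481919/40709 ≈ -15856.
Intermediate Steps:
D = 3510 (D = -270*(-13) = 3510)
L(n) = 137*n/45 (L(n) = (-184*(-1/90))*n + n = 92*n/45 + n = 137*n/45)
1/(L(-201) - 2102) + (-19366 + D) = 1/((137/45)*(-201) - 2102) + (-19366 + 3510) = 1/(-9179/15 - 2102) - 15856 = 1/(-40709/15) - 15856 = -15/40709 - 15856 = -645481919/40709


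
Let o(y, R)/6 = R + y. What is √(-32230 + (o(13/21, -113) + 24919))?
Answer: I*√391279/7 ≈ 89.36*I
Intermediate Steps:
o(y, R) = 6*R + 6*y (o(y, R) = 6*(R + y) = 6*R + 6*y)
√(-32230 + (o(13/21, -113) + 24919)) = √(-32230 + ((6*(-113) + 6*(13/21)) + 24919)) = √(-32230 + ((-678 + 6*(13*(1/21))) + 24919)) = √(-32230 + ((-678 + 6*(13/21)) + 24919)) = √(-32230 + ((-678 + 26/7) + 24919)) = √(-32230 + (-4720/7 + 24919)) = √(-32230 + 169713/7) = √(-55897/7) = I*√391279/7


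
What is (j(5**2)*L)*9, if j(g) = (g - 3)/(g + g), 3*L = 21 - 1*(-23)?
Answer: 1452/25 ≈ 58.080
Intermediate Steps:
L = 44/3 (L = (21 - 1*(-23))/3 = (21 + 23)/3 = (1/3)*44 = 44/3 ≈ 14.667)
j(g) = (-3 + g)/(2*g) (j(g) = (-3 + g)/((2*g)) = (-3 + g)*(1/(2*g)) = (-3 + g)/(2*g))
(j(5**2)*L)*9 = (((-3 + 5**2)/(2*(5**2)))*(44/3))*9 = (((1/2)*(-3 + 25)/25)*(44/3))*9 = (((1/2)*(1/25)*22)*(44/3))*9 = ((11/25)*(44/3))*9 = (484/75)*9 = 1452/25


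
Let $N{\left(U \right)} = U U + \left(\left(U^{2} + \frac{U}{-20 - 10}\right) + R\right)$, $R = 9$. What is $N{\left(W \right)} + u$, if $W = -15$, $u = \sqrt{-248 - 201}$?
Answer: $\frac{919}{2} + i \sqrt{449} \approx 459.5 + 21.19 i$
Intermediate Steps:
$u = i \sqrt{449}$ ($u = \sqrt{-449} = i \sqrt{449} \approx 21.19 i$)
$N{\left(U \right)} = 9 + 2 U^{2} - \frac{U}{30}$ ($N{\left(U \right)} = U U + \left(\left(U^{2} + \frac{U}{-20 - 10}\right) + 9\right) = U^{2} + \left(\left(U^{2} + \frac{U}{-30}\right) + 9\right) = U^{2} + \left(\left(U^{2} - \frac{U}{30}\right) + 9\right) = U^{2} + \left(9 + U^{2} - \frac{U}{30}\right) = 9 + 2 U^{2} - \frac{U}{30}$)
$N{\left(W \right)} + u = \left(9 + 2 \left(-15\right)^{2} - - \frac{1}{2}\right) + i \sqrt{449} = \left(9 + 2 \cdot 225 + \frac{1}{2}\right) + i \sqrt{449} = \left(9 + 450 + \frac{1}{2}\right) + i \sqrt{449} = \frac{919}{2} + i \sqrt{449}$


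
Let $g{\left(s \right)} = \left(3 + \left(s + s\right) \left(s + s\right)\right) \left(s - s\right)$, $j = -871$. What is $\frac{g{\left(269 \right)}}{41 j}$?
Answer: $0$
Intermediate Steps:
$g{\left(s \right)} = 0$ ($g{\left(s \right)} = \left(3 + 2 s 2 s\right) 0 = \left(3 + 4 s^{2}\right) 0 = 0$)
$\frac{g{\left(269 \right)}}{41 j} = \frac{0}{41 \left(-871\right)} = \frac{0}{-35711} = 0 \left(- \frac{1}{35711}\right) = 0$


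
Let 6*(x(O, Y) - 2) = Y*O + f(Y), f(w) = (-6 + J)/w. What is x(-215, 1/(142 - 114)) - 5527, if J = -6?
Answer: -937823/168 ≈ -5582.3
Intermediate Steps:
f(w) = -12/w (f(w) = (-6 - 6)/w = -12/w)
x(O, Y) = 2 - 2/Y + O*Y/6 (x(O, Y) = 2 + (Y*O - 12/Y)/6 = 2 + (O*Y - 12/Y)/6 = 2 + (-12/Y + O*Y)/6 = 2 + (-2/Y + O*Y/6) = 2 - 2/Y + O*Y/6)
x(-215, 1/(142 - 114)) - 5527 = (2 - 2/(1/(142 - 114)) + (⅙)*(-215)/(142 - 114)) - 5527 = (2 - 2/(1/28) + (⅙)*(-215)/28) - 5527 = (2 - 2/1/28 + (⅙)*(-215)*(1/28)) - 5527 = (2 - 2*28 - 215/168) - 5527 = (2 - 56 - 215/168) - 5527 = -9287/168 - 5527 = -937823/168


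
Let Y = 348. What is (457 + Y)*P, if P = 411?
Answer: 330855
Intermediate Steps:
(457 + Y)*P = (457 + 348)*411 = 805*411 = 330855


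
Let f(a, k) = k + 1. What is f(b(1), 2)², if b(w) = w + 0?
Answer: 9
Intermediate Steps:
b(w) = w
f(a, k) = 1 + k
f(b(1), 2)² = (1 + 2)² = 3² = 9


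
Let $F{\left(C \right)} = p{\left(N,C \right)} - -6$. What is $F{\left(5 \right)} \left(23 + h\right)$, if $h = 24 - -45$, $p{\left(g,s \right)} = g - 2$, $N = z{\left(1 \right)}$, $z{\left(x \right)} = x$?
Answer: $460$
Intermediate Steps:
$N = 1$
$p{\left(g,s \right)} = -2 + g$ ($p{\left(g,s \right)} = g - 2 = -2 + g$)
$F{\left(C \right)} = 5$ ($F{\left(C \right)} = \left(-2 + 1\right) - -6 = -1 + 6 = 5$)
$h = 69$ ($h = 24 + 45 = 69$)
$F{\left(5 \right)} \left(23 + h\right) = 5 \left(23 + 69\right) = 5 \cdot 92 = 460$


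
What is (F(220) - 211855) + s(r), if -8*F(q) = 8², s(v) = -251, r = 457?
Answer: -212114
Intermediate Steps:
F(q) = -8 (F(q) = -⅛*8² = -⅛*64 = -8)
(F(220) - 211855) + s(r) = (-8 - 211855) - 251 = -211863 - 251 = -212114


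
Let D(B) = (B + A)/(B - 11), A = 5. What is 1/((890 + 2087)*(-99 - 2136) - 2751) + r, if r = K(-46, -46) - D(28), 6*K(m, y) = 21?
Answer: 88196576/56578941 ≈ 1.5588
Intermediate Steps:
K(m, y) = 7/2 (K(m, y) = (1/6)*21 = 7/2)
D(B) = (5 + B)/(-11 + B) (D(B) = (B + 5)/(B - 11) = (5 + B)/(-11 + B))
r = 53/34 (r = 7/2 - (5 + 28)/(-11 + 28) = 7/2 - 33/17 = 53/34 ≈ 1.5588)
1/((890 + 2087)*(-99 - 2136) - 2751) + r = 1/((890 + 2087)*(-99 - 2136) - 2751) + 53/34 = 1/(2977*(-2235) - 2751) + 53/34 = 1/(-6653595 - 2751) + 53/34 = 1/(-6656346) + 53/34 = -1/6656346 + 53/34 = 88196576/56578941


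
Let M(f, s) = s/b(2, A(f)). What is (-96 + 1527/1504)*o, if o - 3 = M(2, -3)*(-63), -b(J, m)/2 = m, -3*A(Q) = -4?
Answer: 77571351/12032 ≈ 6447.1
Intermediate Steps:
A(Q) = 4/3 (A(Q) = -⅓*(-4) = 4/3)
b(J, m) = -2*m
M(f, s) = -3*s/8 (M(f, s) = s/((-2*4/3)) = s/(-8/3) = s*(-3/8) = -3*s/8)
o = -543/8 (o = 3 - 3/8*(-3)*(-63) = 3 + (9/8)*(-63) = 3 - 567/8 = -543/8 ≈ -67.875)
(-96 + 1527/1504)*o = (-96 + 1527/1504)*(-543/8) = -142857/1504*(-543/8) = 77571351/12032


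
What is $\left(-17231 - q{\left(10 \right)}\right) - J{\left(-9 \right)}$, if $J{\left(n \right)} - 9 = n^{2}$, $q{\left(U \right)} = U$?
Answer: $-17331$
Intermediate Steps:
$J{\left(n \right)} = 9 + n^{2}$
$\left(-17231 - q{\left(10 \right)}\right) - J{\left(-9 \right)} = \left(-17231 - 10\right) - \left(9 + \left(-9\right)^{2}\right) = \left(-17231 - 10\right) - \left(9 + 81\right) = -17241 - 90 = -17331$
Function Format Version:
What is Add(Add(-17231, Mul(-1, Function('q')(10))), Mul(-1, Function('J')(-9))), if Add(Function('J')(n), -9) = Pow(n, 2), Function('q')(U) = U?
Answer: -17331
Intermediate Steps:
Function('J')(n) = Add(9, Pow(n, 2))
Add(Add(-17231, Mul(-1, Function('q')(10))), Mul(-1, Function('J')(-9))) = Add(Add(-17231, Mul(-1, 10)), Mul(-1, Add(9, Pow(-9, 2)))) = Add(Add(-17231, -10), Mul(-1, Add(9, 81))) = Add(-17241, Mul(-1, 90)) = Add(-17241, -90) = -17331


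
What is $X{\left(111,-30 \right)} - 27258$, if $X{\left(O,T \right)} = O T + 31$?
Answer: $-30557$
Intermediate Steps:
$X{\left(O,T \right)} = 31 + O T$
$X{\left(111,-30 \right)} - 27258 = \left(31 + 111 \left(-30\right)\right) - 27258 = \left(31 - 3330\right) - 27258 = -3299 - 27258 = -30557$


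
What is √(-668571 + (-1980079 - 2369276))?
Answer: I*√5017926 ≈ 2240.1*I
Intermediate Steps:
√(-668571 + (-1980079 - 2369276)) = √(-668571 - 4349355) = √(-5017926) = I*√5017926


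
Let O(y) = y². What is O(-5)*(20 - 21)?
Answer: -25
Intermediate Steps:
O(-5)*(20 - 21) = (-5)²*(20 - 21) = 25*(-1) = -25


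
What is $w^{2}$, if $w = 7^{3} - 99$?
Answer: $59536$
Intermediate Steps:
$w = 244$ ($w = 343 - 99 = 244$)
$w^{2} = 244^{2} = 59536$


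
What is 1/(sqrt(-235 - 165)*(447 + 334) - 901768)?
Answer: -112721/101678688778 - 3905*I/203357377556 ≈ -1.1086e-6 - 1.9203e-8*I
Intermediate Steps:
1/(sqrt(-235 - 165)*(447 + 334) - 901768) = 1/(sqrt(-400)*781 - 901768) = 1/((20*I)*781 - 901768) = 1/(15620*I - 901768) = 1/(-901768 + 15620*I) = (-901768 - 15620*I)/813429510224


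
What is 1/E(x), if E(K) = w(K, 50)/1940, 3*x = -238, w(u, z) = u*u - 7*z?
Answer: 8730/26747 ≈ 0.32639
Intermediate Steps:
w(u, z) = u² - 7*z
x = -238/3 (x = (⅓)*(-238) = -238/3 ≈ -79.333)
E(K) = -35/194 + K²/1940 (E(K) = (K² - 7*50)/1940 = (K² - 350)*(1/1940) = (-350 + K²)*(1/1940) = -35/194 + K²/1940)
1/E(x) = 1/(-35/194 + (-238/3)²/1940) = 1/(-35/194 + (1/1940)*(56644/9)) = 1/(-35/194 + 14161/4365) = 1/(26747/8730) = 8730/26747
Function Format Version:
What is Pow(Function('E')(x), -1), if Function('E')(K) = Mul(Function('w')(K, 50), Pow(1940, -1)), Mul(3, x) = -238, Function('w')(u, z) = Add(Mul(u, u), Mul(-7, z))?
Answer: Rational(8730, 26747) ≈ 0.32639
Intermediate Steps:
Function('w')(u, z) = Add(Pow(u, 2), Mul(-7, z))
x = Rational(-238, 3) (x = Mul(Rational(1, 3), -238) = Rational(-238, 3) ≈ -79.333)
Function('E')(K) = Add(Rational(-35, 194), Mul(Rational(1, 1940), Pow(K, 2))) (Function('E')(K) = Mul(Add(Pow(K, 2), Mul(-7, 50)), Pow(1940, -1)) = Mul(Add(Pow(K, 2), -350), Rational(1, 1940)) = Mul(Add(-350, Pow(K, 2)), Rational(1, 1940)) = Add(Rational(-35, 194), Mul(Rational(1, 1940), Pow(K, 2))))
Pow(Function('E')(x), -1) = Pow(Add(Rational(-35, 194), Mul(Rational(1, 1940), Pow(Rational(-238, 3), 2))), -1) = Pow(Add(Rational(-35, 194), Mul(Rational(1, 1940), Rational(56644, 9))), -1) = Pow(Add(Rational(-35, 194), Rational(14161, 4365)), -1) = Pow(Rational(26747, 8730), -1) = Rational(8730, 26747)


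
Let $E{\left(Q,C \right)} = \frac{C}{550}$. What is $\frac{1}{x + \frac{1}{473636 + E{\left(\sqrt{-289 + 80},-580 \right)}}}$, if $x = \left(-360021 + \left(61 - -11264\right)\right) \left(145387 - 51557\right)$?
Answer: $- \frac{26049922}{852305142948636905} \approx -3.0564 \cdot 10^{-11}$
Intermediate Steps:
$E{\left(Q,C \right)} = \frac{C}{550}$ ($E{\left(Q,C \right)} = C \frac{1}{550} = \frac{C}{550}$)
$x = -32718145680$ ($x = \left(-360021 + \left(61 + 11264\right)\right) 93830 = \left(-360021 + 11325\right) 93830 = \left(-348696\right) 93830 = -32718145680$)
$\frac{1}{x + \frac{1}{473636 + E{\left(\sqrt{-289 + 80},-580 \right)}}} = \frac{1}{-32718145680 + \frac{1}{473636 + \frac{1}{550} \left(-580\right)}} = \frac{1}{-32718145680 + \frac{1}{473636 - \frac{58}{55}}} = \frac{1}{-32718145680 + \frac{1}{\frac{26049922}{55}}} = \frac{1}{-32718145680 + \frac{55}{26049922}} = \frac{1}{- \frac{852305142948636905}{26049922}} = - \frac{26049922}{852305142948636905}$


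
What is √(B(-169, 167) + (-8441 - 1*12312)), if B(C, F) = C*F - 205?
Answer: I*√49181 ≈ 221.77*I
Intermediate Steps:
B(C, F) = -205 + C*F
√(B(-169, 167) + (-8441 - 1*12312)) = √((-205 - 169*167) + (-8441 - 1*12312)) = √((-205 - 28223) + (-8441 - 12312)) = √(-28428 - 20753) = √(-49181) = I*√49181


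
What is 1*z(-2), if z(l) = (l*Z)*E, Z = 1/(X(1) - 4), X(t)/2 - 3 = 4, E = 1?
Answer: -1/5 ≈ -0.20000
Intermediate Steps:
X(t) = 14 (X(t) = 6 + 2*4 = 6 + 8 = 14)
Z = 1/10 (Z = 1/(14 - 4) = 1/10 ≈ 0.10000)
z(l) = l/10 (z(l) = (l*(1/10))*1 = (l/10)*1 = l/10)
1*z(-2) = 1*((1/10)*(-2)) = 1*(-1/5) = -1/5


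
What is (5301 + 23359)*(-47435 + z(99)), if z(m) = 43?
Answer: -1358254720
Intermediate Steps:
(5301 + 23359)*(-47435 + z(99)) = (5301 + 23359)*(-47435 + 43) = 28660*(-47392) = -1358254720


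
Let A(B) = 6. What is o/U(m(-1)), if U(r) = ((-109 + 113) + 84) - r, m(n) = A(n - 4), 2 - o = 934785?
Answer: -934783/82 ≈ -11400.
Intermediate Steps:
o = -934783 (o = 2 - 1*934785 = 2 - 934785 = -934783)
m(n) = 6
U(r) = 88 - r (U(r) = (4 + 84) - r = 88 - r)
o/U(m(-1)) = -934783/(88 - 1*6) = -934783/(88 - 6) = -934783/82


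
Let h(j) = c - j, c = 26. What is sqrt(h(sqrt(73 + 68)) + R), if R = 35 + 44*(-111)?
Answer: sqrt(-4823 - sqrt(141)) ≈ 69.533*I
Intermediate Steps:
R = -4849 (R = 35 - 4884 = -4849)
h(j) = 26 - j
sqrt(h(sqrt(73 + 68)) + R) = sqrt((26 - sqrt(73 + 68)) - 4849) = sqrt((26 - sqrt(141)) - 4849) = sqrt(-4823 - sqrt(141))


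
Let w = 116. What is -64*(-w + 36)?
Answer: 5120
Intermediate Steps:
-64*(-w + 36) = -64*(-1*116 + 36) = -64*(-116 + 36) = -64*(-80) = 5120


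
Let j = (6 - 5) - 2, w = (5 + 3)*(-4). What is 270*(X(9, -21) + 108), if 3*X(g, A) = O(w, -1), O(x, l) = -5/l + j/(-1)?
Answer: 29700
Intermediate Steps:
w = -32 (w = 8*(-4) = -32)
j = -1 (j = 1 - 2 = -1)
O(x, l) = 1 - 5/l (O(x, l) = -5/l - 1/(-1) = -5/l - 1*(-1) = -5/l + 1 = 1 - 5/l)
X(g, A) = 2 (X(g, A) = ((-5 - 1)/(-1))/3 = (-1*(-6))/3 = (1/3)*6 = 2)
270*(X(9, -21) + 108) = 270*(2 + 108) = 270*110 = 29700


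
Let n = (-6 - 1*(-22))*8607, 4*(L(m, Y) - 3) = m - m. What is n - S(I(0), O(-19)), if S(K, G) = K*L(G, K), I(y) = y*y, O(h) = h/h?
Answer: 137712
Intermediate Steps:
O(h) = 1
I(y) = y**2
L(m, Y) = 3 (L(m, Y) = 3 + (m - m)/4 = 3 + (1/4)*0 = 3 + 0 = 3)
S(K, G) = 3*K (S(K, G) = K*3 = 3*K)
n = 137712 (n = (-6 + 22)*8607 = 16*8607 = 137712)
n - S(I(0), O(-19)) = 137712 - 3*0**2 = 137712 - 3*0 = 137712 - 1*0 = 137712 + 0 = 137712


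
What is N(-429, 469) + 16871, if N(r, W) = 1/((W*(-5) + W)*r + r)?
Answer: 13570610626/804375 ≈ 16871.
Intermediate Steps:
N(r, W) = 1/(r - 4*W*r) (N(r, W) = 1/((-5*W + W)*r + r) = 1/((-4*W)*r + r) = 1/(-4*W*r + r) = 1/(r - 4*W*r))
N(-429, 469) + 16871 = -1/(-429*(-1 + 4*469)) + 16871 = -1*(-1/429)/(-1 + 1876) + 16871 = -1*(-1/429)/1875 + 16871 = -1*(-1/429)*1/1875 + 16871 = 1/804375 + 16871 = 13570610626/804375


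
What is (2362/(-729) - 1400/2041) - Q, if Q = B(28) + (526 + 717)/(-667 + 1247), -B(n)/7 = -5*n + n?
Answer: -681810368467/862975620 ≈ -790.07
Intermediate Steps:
B(n) = 28*n (B(n) = -7*(-5*n + n) = -(-28)*n = 28*n)
Q = 455963/580 (Q = 28*28 + (526 + 717)/(-667 + 1247) = 784 + 1243/580 = 455963/580 ≈ 786.14)
(2362/(-729) - 1400/2041) - Q = (2362/(-729) - 1400/2041) - 1*455963/580 = (2362*(-1/729) - 1400*1/2041) - 455963/580 = (-2362/729 - 1400/2041) - 455963/580 = -5841442/1487889 - 455963/580 = -681810368467/862975620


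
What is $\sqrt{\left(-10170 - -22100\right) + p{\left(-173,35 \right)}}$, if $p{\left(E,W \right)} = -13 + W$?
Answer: $12 \sqrt{83} \approx 109.33$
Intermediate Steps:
$\sqrt{\left(-10170 - -22100\right) + p{\left(-173,35 \right)}} = \sqrt{\left(-10170 - -22100\right) + \left(-13 + 35\right)} = \sqrt{\left(-10170 + 22100\right) + 22} = \sqrt{11930 + 22} = \sqrt{11952} = 12 \sqrt{83}$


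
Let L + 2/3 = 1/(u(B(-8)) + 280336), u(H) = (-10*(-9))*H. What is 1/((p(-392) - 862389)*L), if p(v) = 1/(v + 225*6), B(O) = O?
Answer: 803616384/462017474122369 ≈ 1.7394e-6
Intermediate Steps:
u(H) = 90*H
p(v) = 1/(1350 + v) (p(v) = 1/(v + 1350) = 1/(1350 + v))
L = -559229/838848 (L = -⅔ + 1/(90*(-8) + 280336) = -⅔ + 1/(-720 + 280336) = -⅔ + 1/279616 = -559229/838848 ≈ -0.66666)
1/((p(-392) - 862389)*L) = 1/((1/(1350 - 392) - 862389)*(-559229/838848)) = -838848/559229/(1/958 - 862389) = -838848/559229/(-826168661/958) = -958/826168661*(-838848/559229) = 803616384/462017474122369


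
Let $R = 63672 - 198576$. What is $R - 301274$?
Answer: $-436178$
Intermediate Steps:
$R = -134904$
$R - 301274 = -134904 - 301274 = -436178$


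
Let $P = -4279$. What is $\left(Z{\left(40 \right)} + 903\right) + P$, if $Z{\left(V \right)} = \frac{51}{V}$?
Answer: $- \frac{134989}{40} \approx -3374.7$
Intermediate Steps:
$\left(Z{\left(40 \right)} + 903\right) + P = \left(\frac{51}{40} + 903\right) - 4279 = \frac{36171}{40} - 4279 = - \frac{134989}{40}$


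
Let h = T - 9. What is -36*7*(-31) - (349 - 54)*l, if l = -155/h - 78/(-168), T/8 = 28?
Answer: 9496803/1204 ≈ 7887.7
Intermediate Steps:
T = 224 (T = 8*28 = 224)
h = 215 (h = 224 - 9 = 215)
l = -309/1204 (l = -155/215 - 78/(-168) = -155*1/215 - 78*(-1/168) = -31/43 + 13/28 = -309/1204 ≈ -0.25664)
-36*7*(-31) - (349 - 54)*l = -36*7*(-31) - (349 - 54)*(-309)/1204 = -252*(-31) - 295*(-309)/1204 = 7812 - 1*(-91155/1204) = 7812 + 91155/1204 = 9496803/1204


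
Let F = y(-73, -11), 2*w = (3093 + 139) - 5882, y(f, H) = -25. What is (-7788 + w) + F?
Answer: -9138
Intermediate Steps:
w = -1325 (w = ((3093 + 139) - 5882)/2 = (3232 - 5882)/2 = (1/2)*(-2650) = -1325)
F = -25
(-7788 + w) + F = (-7788 - 1325) - 25 = -9113 - 25 = -9138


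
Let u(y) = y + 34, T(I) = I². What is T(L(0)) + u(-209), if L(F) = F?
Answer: -175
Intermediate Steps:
u(y) = 34 + y
T(L(0)) + u(-209) = 0² + (34 - 209) = 0 - 175 = -175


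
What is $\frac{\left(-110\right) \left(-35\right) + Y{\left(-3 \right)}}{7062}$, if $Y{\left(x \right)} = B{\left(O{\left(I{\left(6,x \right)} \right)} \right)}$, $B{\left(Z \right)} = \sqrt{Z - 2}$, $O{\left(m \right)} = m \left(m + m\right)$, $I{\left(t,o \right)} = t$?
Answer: $\frac{175}{321} + \frac{\sqrt{70}}{7062} \approx 0.54636$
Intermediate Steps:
$O{\left(m \right)} = 2 m^{2}$ ($O{\left(m \right)} = m 2 m = 2 m^{2}$)
$B{\left(Z \right)} = \sqrt{-2 + Z}$
$Y{\left(x \right)} = \sqrt{70}$ ($Y{\left(x \right)} = \sqrt{-2 + 2 \cdot 6^{2}} = \sqrt{-2 + 2 \cdot 36} = \sqrt{-2 + 72} = \sqrt{70}$)
$\frac{\left(-110\right) \left(-35\right) + Y{\left(-3 \right)}}{7062} = \frac{\left(-110\right) \left(-35\right) + \sqrt{70}}{7062} = \left(3850 + \sqrt{70}\right) \frac{1}{7062} = \frac{175}{321} + \frac{\sqrt{70}}{7062}$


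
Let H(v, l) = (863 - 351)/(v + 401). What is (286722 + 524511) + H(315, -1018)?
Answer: 145210835/179 ≈ 8.1123e+5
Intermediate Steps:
H(v, l) = 512/(401 + v)
(286722 + 524511) + H(315, -1018) = (286722 + 524511) + 512/(401 + 315) = 811233 + 512/716 = 811233 + 512*(1/716) = 811233 + 128/179 = 145210835/179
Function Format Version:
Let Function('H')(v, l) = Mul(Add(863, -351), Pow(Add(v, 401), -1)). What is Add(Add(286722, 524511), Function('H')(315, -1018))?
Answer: Rational(145210835, 179) ≈ 8.1123e+5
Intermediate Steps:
Function('H')(v, l) = Mul(512, Pow(Add(401, v), -1))
Add(Add(286722, 524511), Function('H')(315, -1018)) = Add(Add(286722, 524511), Mul(512, Pow(Add(401, 315), -1))) = Add(811233, Mul(512, Pow(716, -1))) = Add(811233, Mul(512, Rational(1, 716))) = Add(811233, Rational(128, 179)) = Rational(145210835, 179)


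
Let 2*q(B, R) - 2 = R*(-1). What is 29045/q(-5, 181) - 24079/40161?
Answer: -212478421/653529 ≈ -325.12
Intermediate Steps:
q(B, R) = 1 - R/2 (q(B, R) = 1 + (R*(-1))/2 = 1 + (-R)/2 = 1 - R/2)
29045/q(-5, 181) - 24079/40161 = 29045/(1 - ½*181) - 24079/40161 = 29045/(1 - 181/2) - 24079*1/40161 = 29045/(-179/2) - 2189/3651 = 29045*(-2/179) - 2189/3651 = -58090/179 - 2189/3651 = -212478421/653529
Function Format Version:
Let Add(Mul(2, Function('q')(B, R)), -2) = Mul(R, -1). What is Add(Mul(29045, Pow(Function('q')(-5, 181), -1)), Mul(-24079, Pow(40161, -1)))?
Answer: Rational(-212478421, 653529) ≈ -325.12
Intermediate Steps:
Function('q')(B, R) = Add(1, Mul(Rational(-1, 2), R)) (Function('q')(B, R) = Add(1, Mul(Rational(1, 2), Mul(R, -1))) = Add(1, Mul(Rational(1, 2), Mul(-1, R))) = Add(1, Mul(Rational(-1, 2), R)))
Add(Mul(29045, Pow(Function('q')(-5, 181), -1)), Mul(-24079, Pow(40161, -1))) = Add(Mul(29045, Pow(Add(1, Mul(Rational(-1, 2), 181)), -1)), Mul(-24079, Pow(40161, -1))) = Add(Mul(29045, Pow(Add(1, Rational(-181, 2)), -1)), Mul(-24079, Rational(1, 40161))) = Add(Mul(29045, Pow(Rational(-179, 2), -1)), Rational(-2189, 3651)) = Add(Mul(29045, Rational(-2, 179)), Rational(-2189, 3651)) = Add(Rational(-58090, 179), Rational(-2189, 3651)) = Rational(-212478421, 653529)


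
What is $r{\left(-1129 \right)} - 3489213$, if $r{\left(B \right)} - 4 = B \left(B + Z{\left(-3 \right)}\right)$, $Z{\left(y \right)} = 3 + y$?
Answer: $-2214568$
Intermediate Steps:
$r{\left(B \right)} = 4 + B^{2}$ ($r{\left(B \right)} = 4 + B \left(B + \left(3 - 3\right)\right) = 4 + B \left(B + 0\right) = 4 + B B = 4 + B^{2}$)
$r{\left(-1129 \right)} - 3489213 = \left(4 + \left(-1129\right)^{2}\right) - 3489213 = \left(4 + 1274641\right) - 3489213 = 1274645 - 3489213 = -2214568$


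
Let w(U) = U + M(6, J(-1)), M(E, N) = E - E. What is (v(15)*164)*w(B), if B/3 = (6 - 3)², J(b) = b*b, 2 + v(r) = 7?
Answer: 22140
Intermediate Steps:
v(r) = 5 (v(r) = -2 + 7 = 5)
J(b) = b²
B = 27 (B = 3*(6 - 3)² = 3*3² = 3*9 = 27)
M(E, N) = 0
w(U) = U (w(U) = U + 0 = U)
(v(15)*164)*w(B) = (5*164)*27 = 820*27 = 22140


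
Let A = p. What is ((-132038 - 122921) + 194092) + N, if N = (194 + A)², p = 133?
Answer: 46062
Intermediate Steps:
A = 133
N = 106929 (N = (194 + 133)² = 327² = 106929)
((-132038 - 122921) + 194092) + N = ((-132038 - 122921) + 194092) + 106929 = (-254959 + 194092) + 106929 = -60867 + 106929 = 46062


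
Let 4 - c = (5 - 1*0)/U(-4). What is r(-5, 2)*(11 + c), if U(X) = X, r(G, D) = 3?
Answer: 195/4 ≈ 48.750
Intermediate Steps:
c = 21/4 (c = 4 - (5 - 1*0)/(-4) = 4 - (5 + 0)*(-1)/4 = 4 - 5*(-1)/4 = 4 - 1*(-5/4) = 4 + 5/4 = 21/4 ≈ 5.2500)
r(-5, 2)*(11 + c) = 3*(11 + 21/4) = 3*(65/4) = 195/4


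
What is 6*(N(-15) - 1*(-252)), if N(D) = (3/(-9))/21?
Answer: 31750/21 ≈ 1511.9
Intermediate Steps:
N(D) = -1/63 (N(D) = (3*(-⅑))*(1/21) = -⅓*1/21 = -1/63)
6*(N(-15) - 1*(-252)) = 6*(-1/63 - 1*(-252)) = 6*(-1/63 + 252) = 6*(15875/63) = 31750/21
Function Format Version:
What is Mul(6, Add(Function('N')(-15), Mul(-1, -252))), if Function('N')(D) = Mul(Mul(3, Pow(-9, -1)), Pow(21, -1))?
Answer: Rational(31750, 21) ≈ 1511.9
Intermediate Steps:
Function('N')(D) = Rational(-1, 63) (Function('N')(D) = Mul(Mul(3, Rational(-1, 9)), Rational(1, 21)) = Mul(Rational(-1, 3), Rational(1, 21)) = Rational(-1, 63))
Mul(6, Add(Function('N')(-15), Mul(-1, -252))) = Mul(6, Add(Rational(-1, 63), Mul(-1, -252))) = Mul(6, Add(Rational(-1, 63), 252)) = Mul(6, Rational(15875, 63)) = Rational(31750, 21)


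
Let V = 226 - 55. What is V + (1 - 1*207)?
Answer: -35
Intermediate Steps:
V = 171
V + (1 - 1*207) = 171 + (1 - 1*207) = 171 + (1 - 207) = 171 - 206 = -35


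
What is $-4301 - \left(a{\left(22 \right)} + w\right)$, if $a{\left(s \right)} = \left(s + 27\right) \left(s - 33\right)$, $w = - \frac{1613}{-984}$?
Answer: $- \frac{3703421}{984} \approx -3763.6$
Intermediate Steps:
$w = \frac{1613}{984}$ ($w = \left(-1613\right) \left(- \frac{1}{984}\right) = \frac{1613}{984} \approx 1.6392$)
$a{\left(s \right)} = \left(-33 + s\right) \left(27 + s\right)$ ($a{\left(s \right)} = \left(27 + s\right) \left(-33 + s\right) = \left(-33 + s\right) \left(27 + s\right)$)
$-4301 - \left(a{\left(22 \right)} + w\right) = -4301 - \left(\left(-891 + 22^{2} - 132\right) + \frac{1613}{984}\right) = -4301 - \left(\left(-891 + 484 - 132\right) + \frac{1613}{984}\right) = -4301 - \left(-539 + \frac{1613}{984}\right) = -4301 - - \frac{528763}{984} = -4301 + \frac{528763}{984} = - \frac{3703421}{984}$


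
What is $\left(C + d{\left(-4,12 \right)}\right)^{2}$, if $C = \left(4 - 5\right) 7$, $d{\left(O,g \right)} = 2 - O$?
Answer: $1$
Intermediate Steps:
$C = -7$ ($C = \left(-1\right) 7 = -7$)
$\left(C + d{\left(-4,12 \right)}\right)^{2} = \left(-7 + \left(2 - -4\right)\right)^{2} = \left(-7 + \left(2 + 4\right)\right)^{2} = \left(-7 + 6\right)^{2} = \left(-1\right)^{2} = 1$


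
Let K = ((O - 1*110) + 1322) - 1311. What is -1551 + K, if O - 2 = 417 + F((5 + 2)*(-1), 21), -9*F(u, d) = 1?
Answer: -11080/9 ≈ -1231.1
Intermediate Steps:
F(u, d) = -1/9 (F(u, d) = -1/9*1 = -1/9)
O = 3770/9 (O = 2 + (417 - 1/9) = 2 + 3752/9 = 3770/9 ≈ 418.89)
K = 2879/9 (K = ((3770/9 - 1*110) + 1322) - 1311 = ((3770/9 - 110) + 1322) - 1311 = (2780/9 + 1322) - 1311 = 14678/9 - 1311 = 2879/9 ≈ 319.89)
-1551 + K = -1551 + 2879/9 = -11080/9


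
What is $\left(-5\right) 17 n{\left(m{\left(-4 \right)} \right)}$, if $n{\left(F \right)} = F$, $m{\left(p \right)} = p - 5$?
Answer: $765$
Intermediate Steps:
$m{\left(p \right)} = -5 + p$ ($m{\left(p \right)} = p - 5 = -5 + p$)
$\left(-5\right) 17 n{\left(m{\left(-4 \right)} \right)} = \left(-5\right) 17 \left(-5 - 4\right) = \left(-85\right) \left(-9\right) = 765$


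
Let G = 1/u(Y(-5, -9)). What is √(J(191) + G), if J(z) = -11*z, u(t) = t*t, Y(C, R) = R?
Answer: 2*I*√42545/9 ≈ 45.837*I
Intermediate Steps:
u(t) = t²
G = 1/81 (G = 1/((-9)²) = 1/81 ≈ 0.012346)
√(J(191) + G) = √(-11*191 + 1/81) = √(-2101 + 1/81) = √(-170180/81) = 2*I*√42545/9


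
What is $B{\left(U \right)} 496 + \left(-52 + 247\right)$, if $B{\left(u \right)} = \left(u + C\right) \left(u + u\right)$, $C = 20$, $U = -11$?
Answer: $-98013$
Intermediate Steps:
$B{\left(u \right)} = 2 u \left(20 + u\right)$ ($B{\left(u \right)} = \left(u + 20\right) \left(u + u\right) = \left(20 + u\right) 2 u = 2 u \left(20 + u\right)$)
$B{\left(U \right)} 496 + \left(-52 + 247\right) = 2 \left(-11\right) \left(20 - 11\right) 496 + \left(-52 + 247\right) = 2 \left(-11\right) 9 \cdot 496 + 195 = \left(-198\right) 496 + 195 = -98208 + 195 = -98013$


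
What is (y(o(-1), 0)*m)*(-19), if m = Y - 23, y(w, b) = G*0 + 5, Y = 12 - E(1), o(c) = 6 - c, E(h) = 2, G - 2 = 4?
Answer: 1235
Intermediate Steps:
G = 6 (G = 2 + 4 = 6)
Y = 10 (Y = 12 - 1*2 = 12 - 2 = 10)
y(w, b) = 5 (y(w, b) = 6*0 + 5 = 0 + 5 = 5)
m = -13 (m = 10 - 23 = -13)
(y(o(-1), 0)*m)*(-19) = (5*(-13))*(-19) = -65*(-19) = 1235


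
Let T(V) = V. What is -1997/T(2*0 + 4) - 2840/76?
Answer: -40783/76 ≈ -536.62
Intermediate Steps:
-1997/T(2*0 + 4) - 2840/76 = -1997/(2*0 + 4) - 2840/76 = -1997/(0 + 4) - 2840*1/76 = -1997/4 - 710/19 = -40783/76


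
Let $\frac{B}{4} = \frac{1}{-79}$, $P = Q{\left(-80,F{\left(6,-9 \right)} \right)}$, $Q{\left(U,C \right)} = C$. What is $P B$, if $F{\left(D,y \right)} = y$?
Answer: $\frac{36}{79} \approx 0.4557$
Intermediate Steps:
$P = -9$
$B = - \frac{4}{79}$ ($B = \frac{4}{-79} = 4 \left(- \frac{1}{79}\right) = - \frac{4}{79} \approx -0.050633$)
$P B = \left(-9\right) \left(- \frac{4}{79}\right) = \frac{36}{79}$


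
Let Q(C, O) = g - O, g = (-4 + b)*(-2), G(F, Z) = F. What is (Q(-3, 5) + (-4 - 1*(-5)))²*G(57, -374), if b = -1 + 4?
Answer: 228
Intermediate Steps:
b = 3
g = 2 (g = (-4 + 3)*(-2) = -1*(-2) = 2)
Q(C, O) = 2 - O
(Q(-3, 5) + (-4 - 1*(-5)))²*G(57, -374) = ((2 - 1*5) + (-4 - 1*(-5)))²*57 = ((2 - 5) + (-4 + 5))²*57 = (-3 + 1)²*57 = (-2)²*57 = 4*57 = 228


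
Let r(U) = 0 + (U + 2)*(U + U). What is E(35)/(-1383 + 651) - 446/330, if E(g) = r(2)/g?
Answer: -6351/4697 ≈ -1.3521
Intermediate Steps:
r(U) = 2*U*(2 + U) (r(U) = 0 + (2 + U)*(2*U) = 0 + 2*U*(2 + U) = 2*U*(2 + U))
E(g) = 16/g (E(g) = (2*2*(2 + 2))/g = (2*2*4)/g = 16/g)
E(35)/(-1383 + 651) - 446/330 = (16/35)/(-1383 + 651) - 446/330 = (16*(1/35))/(-732) - 446*1/330 = (16/35)*(-1/732) - 223/165 = -4/6405 - 223/165 = -6351/4697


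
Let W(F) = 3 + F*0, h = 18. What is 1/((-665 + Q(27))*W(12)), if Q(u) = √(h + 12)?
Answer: -133/265317 - √30/1326585 ≈ -0.00050542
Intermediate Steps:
Q(u) = √30 (Q(u) = √(18 + 12) = √30)
W(F) = 3 (W(F) = 3 + 0 = 3)
1/((-665 + Q(27))*W(12)) = 1/((-665 + √30)*3) = 1/(-1995 + 3*√30)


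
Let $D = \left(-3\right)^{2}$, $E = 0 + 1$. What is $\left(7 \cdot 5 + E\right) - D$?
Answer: $27$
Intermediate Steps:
$E = 1$
$D = 9$
$\left(7 \cdot 5 + E\right) - D = \left(7 \cdot 5 + 1\right) - 9 = \left(35 + 1\right) - 9 = 36 - 9 = 27$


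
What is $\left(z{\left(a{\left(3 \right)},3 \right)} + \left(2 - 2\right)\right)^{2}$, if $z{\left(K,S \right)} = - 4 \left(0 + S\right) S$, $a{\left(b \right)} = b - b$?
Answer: $1296$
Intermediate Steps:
$a{\left(b \right)} = 0$
$z{\left(K,S \right)} = - 4 S^{2}$ ($z{\left(K,S \right)} = - 4 S S = - 4 S^{2}$)
$\left(z{\left(a{\left(3 \right)},3 \right)} + \left(2 - 2\right)\right)^{2} = \left(- 4 \cdot 3^{2} + \left(2 - 2\right)\right)^{2} = \left(\left(-4\right) 9 + \left(2 - 2\right)\right)^{2} = \left(-36 + 0\right)^{2} = \left(-36\right)^{2} = 1296$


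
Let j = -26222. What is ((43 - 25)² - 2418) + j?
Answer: -28316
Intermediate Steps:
((43 - 25)² - 2418) + j = ((43 - 25)² - 2418) - 26222 = (18² - 2418) - 26222 = (324 - 2418) - 26222 = -2094 - 26222 = -28316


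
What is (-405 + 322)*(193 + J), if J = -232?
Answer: 3237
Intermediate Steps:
(-405 + 322)*(193 + J) = (-405 + 322)*(193 - 232) = -83*(-39) = 3237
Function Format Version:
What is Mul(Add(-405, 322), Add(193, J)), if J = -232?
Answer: 3237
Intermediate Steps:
Mul(Add(-405, 322), Add(193, J)) = Mul(Add(-405, 322), Add(193, -232)) = Mul(-83, -39) = 3237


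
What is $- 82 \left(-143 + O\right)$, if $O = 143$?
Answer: $0$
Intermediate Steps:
$- 82 \left(-143 + O\right) = - 82 \left(-143 + 143\right) = \left(-82\right) 0 = 0$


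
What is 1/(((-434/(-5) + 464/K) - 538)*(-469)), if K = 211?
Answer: 1055/222163424 ≈ 4.7488e-6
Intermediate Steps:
1/(((-434/(-5) + 464/K) - 538)*(-469)) = 1/(((-434/(-5) + 464/211) - 538)*(-469)) = -1/469/((-434*(-⅕) + 464*(1/211)) - 538) = -1/469/((434/5 + 464/211) - 538) = -1/469/(93894/1055 - 538) = -1/469/(-473696/1055) = -1055/473696*(-1/469) = 1055/222163424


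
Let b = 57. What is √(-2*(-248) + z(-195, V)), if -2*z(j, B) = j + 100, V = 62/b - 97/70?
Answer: √2174/2 ≈ 23.313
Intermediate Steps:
V = -1189/3990 (V = 62/57 - 97/70 = -1189/3990 ≈ -0.29800)
z(j, B) = -50 - j/2 (z(j, B) = -(j + 100)/2 = -(100 + j)/2 = -50 - j/2)
√(-2*(-248) + z(-195, V)) = √(-2*(-248) + (-50 - ½*(-195))) = √(496 + (-50 + 195/2)) = √(496 + 95/2) = √(1087/2) = √2174/2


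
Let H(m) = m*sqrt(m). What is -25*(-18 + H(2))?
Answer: 450 - 50*sqrt(2) ≈ 379.29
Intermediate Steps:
H(m) = m**(3/2)
-25*(-18 + H(2)) = -25*(-18 + 2**(3/2)) = -25*(-18 + 2*sqrt(2)) = 450 - 50*sqrt(2)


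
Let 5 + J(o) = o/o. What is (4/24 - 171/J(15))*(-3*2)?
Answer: -515/2 ≈ -257.50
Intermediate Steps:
J(o) = -4 (J(o) = -5 + o/o = -5 + 1 = -4)
(4/24 - 171/J(15))*(-3*2) = (4/24 - 171/(-4))*(-3*2) = (4*(1/24) - 171*(-¼))*(-6) = (⅙ + 171/4)*(-6) = (515/12)*(-6) = -515/2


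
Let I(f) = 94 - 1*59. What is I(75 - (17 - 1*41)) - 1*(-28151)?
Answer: 28186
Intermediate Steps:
I(f) = 35 (I(f) = 94 - 59 = 35)
I(75 - (17 - 1*41)) - 1*(-28151) = 35 - 1*(-28151) = 35 + 28151 = 28186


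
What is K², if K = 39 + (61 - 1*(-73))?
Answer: 29929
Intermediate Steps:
K = 173 (K = 39 + (61 + 73) = 39 + 134 = 173)
K² = 173² = 29929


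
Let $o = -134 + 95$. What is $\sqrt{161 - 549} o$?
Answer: $- 78 i \sqrt{97} \approx - 768.21 i$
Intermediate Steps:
$o = -39$
$\sqrt{161 - 549} o = \sqrt{161 - 549} \left(-39\right) = \sqrt{-388} \left(-39\right) = 2 i \sqrt{97} \left(-39\right) = - 78 i \sqrt{97}$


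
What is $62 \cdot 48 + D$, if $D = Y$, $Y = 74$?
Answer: $3050$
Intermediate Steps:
$D = 74$
$62 \cdot 48 + D = 62 \cdot 48 + 74 = 2976 + 74 = 3050$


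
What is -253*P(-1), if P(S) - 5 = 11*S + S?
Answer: 1771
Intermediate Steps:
P(S) = 5 + 12*S (P(S) = 5 + (11*S + S) = 5 + 12*S)
-253*P(-1) = -253*(5 + 12*(-1)) = -253*(5 - 12) = -253*(-7) = 1771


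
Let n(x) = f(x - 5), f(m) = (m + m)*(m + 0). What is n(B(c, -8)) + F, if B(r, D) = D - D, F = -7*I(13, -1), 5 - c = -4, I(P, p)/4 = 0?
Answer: 50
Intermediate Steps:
I(P, p) = 0 (I(P, p) = 4*0 = 0)
c = 9 (c = 5 - 1*(-4) = 5 + 4 = 9)
F = 0 (F = -7*0 = 0)
f(m) = 2*m² (f(m) = (2*m)*m = 2*m²)
B(r, D) = 0
n(x) = 2*(-5 + x)² (n(x) = 2*(x - 5)² = 2*(-5 + x)²)
n(B(c, -8)) + F = 2*(-5 + 0)² + 0 = 2*(-5)² + 0 = 2*25 + 0 = 50 + 0 = 50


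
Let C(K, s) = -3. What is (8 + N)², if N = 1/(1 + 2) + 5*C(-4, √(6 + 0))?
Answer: 400/9 ≈ 44.444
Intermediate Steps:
N = -44/3 (N = 1/(1 + 2) + 5*(-3) = 1/3 - 15 = ⅓ - 15 = -44/3 ≈ -14.667)
(8 + N)² = (8 - 44/3)² = (-20/3)² = 400/9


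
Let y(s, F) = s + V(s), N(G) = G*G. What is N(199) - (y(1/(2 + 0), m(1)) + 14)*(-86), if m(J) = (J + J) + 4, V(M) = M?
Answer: 40891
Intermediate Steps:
N(G) = G²
m(J) = 4 + 2*J (m(J) = 2*J + 4 = 4 + 2*J)
y(s, F) = 2*s (y(s, F) = s + s = 2*s)
N(199) - (y(1/(2 + 0), m(1)) + 14)*(-86) = 199² - (2/(2 + 0) + 14)*(-86) = 39601 - (2/2 + 14)*(-86) = 39601 - (2*(½) + 14)*(-86) = 39601 - (1 + 14)*(-86) = 39601 - 15*(-86) = 39601 - 1*(-1290) = 39601 + 1290 = 40891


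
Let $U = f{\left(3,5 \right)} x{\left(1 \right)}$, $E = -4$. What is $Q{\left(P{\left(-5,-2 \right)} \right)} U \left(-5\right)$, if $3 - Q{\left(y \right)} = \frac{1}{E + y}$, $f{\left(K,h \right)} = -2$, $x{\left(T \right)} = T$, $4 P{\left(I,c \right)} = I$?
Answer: $\frac{670}{21} \approx 31.905$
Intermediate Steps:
$P{\left(I,c \right)} = \frac{I}{4}$
$U = -2$ ($U = \left(-2\right) 1 = -2$)
$Q{\left(y \right)} = 3 - \frac{1}{-4 + y}$
$Q{\left(P{\left(-5,-2 \right)} \right)} U \left(-5\right) = \frac{-13 + 3 \cdot \frac{1}{4} \left(-5\right)}{-4 + \frac{1}{4} \left(-5\right)} \left(-2\right) \left(-5\right) = \frac{-13 + 3 \left(- \frac{5}{4}\right)}{-4 - \frac{5}{4}} \left(-2\right) \left(-5\right) = \frac{-13 - \frac{15}{4}}{- \frac{21}{4}} \left(-2\right) \left(-5\right) = \left(- \frac{4}{21}\right) \left(- \frac{67}{4}\right) \left(-2\right) \left(-5\right) = \frac{67}{21} \left(-2\right) \left(-5\right) = \left(- \frac{134}{21}\right) \left(-5\right) = \frac{670}{21}$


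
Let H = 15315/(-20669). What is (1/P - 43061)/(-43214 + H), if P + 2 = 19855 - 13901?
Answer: 26095790633/26188960704 ≈ 0.99644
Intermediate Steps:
H = -15315/20669 (H = 15315*(-1/20669) = -15315/20669 ≈ -0.74096)
P = 5952 (P = -2 + (19855 - 13901) = -2 + 5954 = 5952)
(1/P - 43061)/(-43214 + H) = (1/5952 - 43061)/(-43214 - 15315/20669) = (1/5952 - 43061)/(-893205481/20669) = -256299071/5952*(-20669/893205481) = 26095790633/26188960704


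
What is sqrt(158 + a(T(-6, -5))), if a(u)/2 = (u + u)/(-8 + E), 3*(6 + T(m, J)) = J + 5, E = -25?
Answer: 3*sqrt(2134)/11 ≈ 12.599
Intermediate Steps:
T(m, J) = -13/3 + J/3 (T(m, J) = -6 + (J + 5)/3 = -6 + (5 + J)/3 = -6 + (5/3 + J/3) = -13/3 + J/3)
a(u) = -4*u/33 (a(u) = 2*((u + u)/(-8 - 25)) = 2*((2*u)/(-33)) = 2*((2*u)*(-1/33)) = 2*(-2*u/33) = -4*u/33)
sqrt(158 + a(T(-6, -5))) = sqrt(158 - 4*(-13/3 + (1/3)*(-5))/33) = sqrt(158 - 4*(-13/3 - 5/3)/33) = sqrt(158 - 4/33*(-6)) = sqrt(158 + 8/11) = sqrt(1746/11) = 3*sqrt(2134)/11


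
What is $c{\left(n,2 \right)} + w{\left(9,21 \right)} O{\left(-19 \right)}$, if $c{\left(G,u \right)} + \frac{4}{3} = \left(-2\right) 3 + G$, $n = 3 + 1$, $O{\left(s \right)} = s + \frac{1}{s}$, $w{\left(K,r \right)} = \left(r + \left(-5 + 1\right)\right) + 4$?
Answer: $- \frac{22996}{57} \approx -403.44$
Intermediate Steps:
$w{\left(K,r \right)} = r$ ($w{\left(K,r \right)} = \left(r - 4\right) + 4 = \left(-4 + r\right) + 4 = r$)
$n = 4$
$c{\left(G,u \right)} = - \frac{22}{3} + G$ ($c{\left(G,u \right)} = - \frac{4}{3} + \left(\left(-2\right) 3 + G\right) = - \frac{4}{3} + \left(-6 + G\right) = - \frac{22}{3} + G$)
$c{\left(n,2 \right)} + w{\left(9,21 \right)} O{\left(-19 \right)} = \left(- \frac{22}{3} + 4\right) + 21 \left(-19 + \frac{1}{-19}\right) = - \frac{10}{3} + 21 \left(-19 - \frac{1}{19}\right) = - \frac{10}{3} + 21 \left(- \frac{362}{19}\right) = - \frac{10}{3} - \frac{7602}{19} = - \frac{22996}{57}$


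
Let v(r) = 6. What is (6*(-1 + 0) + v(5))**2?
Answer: 0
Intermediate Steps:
(6*(-1 + 0) + v(5))**2 = (6*(-1 + 0) + 6)**2 = (6*(-1) + 6)**2 = (-6 + 6)**2 = 0**2 = 0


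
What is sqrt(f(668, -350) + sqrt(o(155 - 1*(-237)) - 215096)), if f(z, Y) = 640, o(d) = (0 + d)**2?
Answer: sqrt(640 + 2*I*sqrt(15358)) ≈ 25.752 + 4.8124*I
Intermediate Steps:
o(d) = d**2
sqrt(f(668, -350) + sqrt(o(155 - 1*(-237)) - 215096)) = sqrt(640 + sqrt((155 - 1*(-237))**2 - 215096)) = sqrt(640 + sqrt((155 + 237)**2 - 215096)) = sqrt(640 + sqrt(392**2 - 215096)) = sqrt(640 + sqrt(153664 - 215096)) = sqrt(640 + sqrt(-61432)) = sqrt(640 + 2*I*sqrt(15358))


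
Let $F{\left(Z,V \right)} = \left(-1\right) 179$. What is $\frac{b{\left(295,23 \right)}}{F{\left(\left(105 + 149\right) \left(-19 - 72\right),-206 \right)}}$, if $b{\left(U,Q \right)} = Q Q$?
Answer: $- \frac{529}{179} \approx -2.9553$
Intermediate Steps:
$b{\left(U,Q \right)} = Q^{2}$
$F{\left(Z,V \right)} = -179$
$\frac{b{\left(295,23 \right)}}{F{\left(\left(105 + 149\right) \left(-19 - 72\right),-206 \right)}} = \frac{23^{2}}{-179} = 529 \left(- \frac{1}{179}\right) = - \frac{529}{179}$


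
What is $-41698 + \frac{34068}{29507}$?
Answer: $- \frac{1230348818}{29507} \approx -41697.0$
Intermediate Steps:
$-41698 + \frac{34068}{29507} = - \frac{1230348818}{29507}$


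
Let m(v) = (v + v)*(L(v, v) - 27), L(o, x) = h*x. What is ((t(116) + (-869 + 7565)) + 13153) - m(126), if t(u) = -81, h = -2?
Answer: 90076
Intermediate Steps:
L(o, x) = -2*x
m(v) = 2*v*(-27 - 2*v) (m(v) = (v + v)*(-2*v - 27) = (2*v)*(-27 - 2*v) = 2*v*(-27 - 2*v))
((t(116) + (-869 + 7565)) + 13153) - m(126) = ((-81 + (-869 + 7565)) + 13153) - (-2)*126*(27 + 2*126) = ((-81 + 6696) + 13153) - (-2)*126*(27 + 252) = (6615 + 13153) - (-2)*126*279 = 19768 - 1*(-70308) = 19768 + 70308 = 90076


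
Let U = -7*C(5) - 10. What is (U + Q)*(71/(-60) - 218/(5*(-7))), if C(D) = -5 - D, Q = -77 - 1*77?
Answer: -99593/210 ≈ -474.25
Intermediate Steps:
Q = -154 (Q = -77 - 77 = -154)
U = 60 (U = -7*(-5 - 1*5) - 10 = -7*(-5 - 5) - 10 = -7*(-10) - 10 = 70 - 10 = 60)
(U + Q)*(71/(-60) - 218/(5*(-7))) = (60 - 154)*(71/(-60) - 218/(5*(-7))) = -94*(71*(-1/60) - 218/(-35)) = -94*(-71/60 - 218*(-1/35)) = -94*(-71/60 + 218/35) = -94*2119/420 = -99593/210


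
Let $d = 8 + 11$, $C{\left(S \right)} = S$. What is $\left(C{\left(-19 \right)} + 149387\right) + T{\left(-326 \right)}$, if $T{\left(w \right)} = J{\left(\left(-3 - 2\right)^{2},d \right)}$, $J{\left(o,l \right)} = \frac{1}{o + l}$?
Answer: $\frac{6572193}{44} \approx 1.4937 \cdot 10^{5}$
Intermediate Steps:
$d = 19$
$J{\left(o,l \right)} = \frac{1}{l + o}$
$T{\left(w \right)} = \frac{1}{44}$ ($T{\left(w \right)} = \frac{1}{19 + \left(-3 - 2\right)^{2}} = \frac{1}{19 + \left(-5\right)^{2}} = \frac{1}{19 + 25} = \frac{1}{44}$)
$\left(C{\left(-19 \right)} + 149387\right) + T{\left(-326 \right)} = \left(-19 + 149387\right) + \frac{1}{44} = 149368 + \frac{1}{44} = \frac{6572193}{44}$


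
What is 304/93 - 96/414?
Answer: 6496/2139 ≈ 3.0369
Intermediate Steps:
304/93 - 96/414 = 304*(1/93) - 96*1/414 = 304/93 - 16/69 = 6496/2139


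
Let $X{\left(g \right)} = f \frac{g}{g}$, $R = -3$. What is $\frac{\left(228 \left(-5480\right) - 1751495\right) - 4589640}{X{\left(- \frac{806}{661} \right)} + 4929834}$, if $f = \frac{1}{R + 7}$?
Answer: $- \frac{30362300}{19719337} \approx -1.5397$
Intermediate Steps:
$f = \frac{1}{4}$ ($f = \frac{1}{-3 + 7} = \frac{1}{4} \approx 0.25$)
$X{\left(g \right)} = \frac{1}{4}$ ($X{\left(g \right)} = \frac{g \frac{1}{g}}{4} = \frac{1}{4} \cdot 1 = \frac{1}{4}$)
$\frac{\left(228 \left(-5480\right) - 1751495\right) - 4589640}{X{\left(- \frac{806}{661} \right)} + 4929834} = \frac{\left(228 \left(-5480\right) - 1751495\right) - 4589640}{\frac{1}{4} + 4929834} = \frac{\left(-1249440 - 1751495\right) - 4589640}{\frac{19719337}{4}} = \left(-3000935 - 4589640\right) \frac{4}{19719337} = \left(-7590575\right) \frac{4}{19719337} = - \frac{30362300}{19719337}$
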